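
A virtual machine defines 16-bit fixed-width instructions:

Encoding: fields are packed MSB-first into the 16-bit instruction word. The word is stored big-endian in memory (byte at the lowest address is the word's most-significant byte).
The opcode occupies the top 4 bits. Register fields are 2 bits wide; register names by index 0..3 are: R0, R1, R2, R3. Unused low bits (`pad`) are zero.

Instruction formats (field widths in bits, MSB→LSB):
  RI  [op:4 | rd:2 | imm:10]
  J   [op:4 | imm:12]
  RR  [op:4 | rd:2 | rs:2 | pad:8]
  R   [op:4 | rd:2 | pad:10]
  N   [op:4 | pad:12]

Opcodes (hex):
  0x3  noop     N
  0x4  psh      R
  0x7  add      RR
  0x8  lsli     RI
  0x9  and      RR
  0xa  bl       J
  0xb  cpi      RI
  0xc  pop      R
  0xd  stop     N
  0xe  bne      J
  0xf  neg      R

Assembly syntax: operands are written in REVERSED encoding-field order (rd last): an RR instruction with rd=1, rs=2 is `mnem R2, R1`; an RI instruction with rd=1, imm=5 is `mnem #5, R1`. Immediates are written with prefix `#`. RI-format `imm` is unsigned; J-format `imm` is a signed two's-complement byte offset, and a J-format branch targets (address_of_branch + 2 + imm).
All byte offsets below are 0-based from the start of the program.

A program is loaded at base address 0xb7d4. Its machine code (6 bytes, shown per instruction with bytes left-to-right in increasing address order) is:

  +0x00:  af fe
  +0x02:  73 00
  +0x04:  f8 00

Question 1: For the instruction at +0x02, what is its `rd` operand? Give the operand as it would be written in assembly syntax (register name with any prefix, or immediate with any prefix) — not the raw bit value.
[02] 73 00 → 0x7300
  top 4b → 0x7 → add [RR]
  rd@[11:10]=0x0 ⇒ R0
  rs@[9:8]=0x3 ⇒ R3

R0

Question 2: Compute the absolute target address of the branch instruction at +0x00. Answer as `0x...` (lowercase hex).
0xb7d4

[00] af fe → 0xaffe
  op=0xaffe>>12=0xa ⇒ bl (J)
  [11:0] imm=4094 (s12→-2) = #-2
  target = base 0xb7d4 + off 0x00 + 2 + imm -2 = 0xb7d4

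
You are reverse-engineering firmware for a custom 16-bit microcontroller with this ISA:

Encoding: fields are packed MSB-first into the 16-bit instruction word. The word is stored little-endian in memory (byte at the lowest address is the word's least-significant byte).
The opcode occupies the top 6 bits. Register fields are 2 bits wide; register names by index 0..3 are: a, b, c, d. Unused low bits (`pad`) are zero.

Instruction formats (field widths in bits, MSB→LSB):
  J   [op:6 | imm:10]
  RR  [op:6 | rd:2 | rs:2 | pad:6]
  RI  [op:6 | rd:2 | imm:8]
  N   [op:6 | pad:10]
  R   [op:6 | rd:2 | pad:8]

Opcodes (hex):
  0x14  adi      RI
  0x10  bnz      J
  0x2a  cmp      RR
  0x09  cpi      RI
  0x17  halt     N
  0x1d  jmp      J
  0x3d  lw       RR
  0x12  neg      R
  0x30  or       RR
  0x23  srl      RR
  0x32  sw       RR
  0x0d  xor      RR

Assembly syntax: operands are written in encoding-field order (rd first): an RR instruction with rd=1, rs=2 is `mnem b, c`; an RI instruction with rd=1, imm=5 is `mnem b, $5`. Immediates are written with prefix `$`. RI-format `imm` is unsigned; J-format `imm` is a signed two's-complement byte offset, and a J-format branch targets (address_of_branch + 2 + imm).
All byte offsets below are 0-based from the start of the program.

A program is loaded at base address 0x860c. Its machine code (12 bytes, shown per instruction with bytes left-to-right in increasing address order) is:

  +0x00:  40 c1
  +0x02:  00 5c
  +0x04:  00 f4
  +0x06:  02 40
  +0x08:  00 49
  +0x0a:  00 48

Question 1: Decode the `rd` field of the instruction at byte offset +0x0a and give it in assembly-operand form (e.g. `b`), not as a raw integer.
a

off 0x0a: read 00 48 as little → 0x4800
  top 6b → 0x12 → neg [R]
  [9:8] rd=0 = a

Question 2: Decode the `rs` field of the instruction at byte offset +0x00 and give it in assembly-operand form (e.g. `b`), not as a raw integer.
+0x00: 40 c1 ⇒ word 0xc140 (little)
  opcode bits[15:10]=0x30: or/RR
  rd@[9:8]=0x1 ⇒ b
  rs@[7:6]=0x1 ⇒ b

b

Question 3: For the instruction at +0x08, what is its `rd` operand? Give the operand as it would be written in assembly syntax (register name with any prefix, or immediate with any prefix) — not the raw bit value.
off 0x08: read 00 49 as little → 0x4900
  opcode bits[15:10]=0x12: neg/R
  [9:8] rd=1 = b

b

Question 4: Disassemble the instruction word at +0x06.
bnz $2

off 0x06: read 02 40 as little → 0x4002
  op=0x4002>>10=0x10 ⇒ bnz (J)
  imm@[9:0]=0x2 ⇒ $2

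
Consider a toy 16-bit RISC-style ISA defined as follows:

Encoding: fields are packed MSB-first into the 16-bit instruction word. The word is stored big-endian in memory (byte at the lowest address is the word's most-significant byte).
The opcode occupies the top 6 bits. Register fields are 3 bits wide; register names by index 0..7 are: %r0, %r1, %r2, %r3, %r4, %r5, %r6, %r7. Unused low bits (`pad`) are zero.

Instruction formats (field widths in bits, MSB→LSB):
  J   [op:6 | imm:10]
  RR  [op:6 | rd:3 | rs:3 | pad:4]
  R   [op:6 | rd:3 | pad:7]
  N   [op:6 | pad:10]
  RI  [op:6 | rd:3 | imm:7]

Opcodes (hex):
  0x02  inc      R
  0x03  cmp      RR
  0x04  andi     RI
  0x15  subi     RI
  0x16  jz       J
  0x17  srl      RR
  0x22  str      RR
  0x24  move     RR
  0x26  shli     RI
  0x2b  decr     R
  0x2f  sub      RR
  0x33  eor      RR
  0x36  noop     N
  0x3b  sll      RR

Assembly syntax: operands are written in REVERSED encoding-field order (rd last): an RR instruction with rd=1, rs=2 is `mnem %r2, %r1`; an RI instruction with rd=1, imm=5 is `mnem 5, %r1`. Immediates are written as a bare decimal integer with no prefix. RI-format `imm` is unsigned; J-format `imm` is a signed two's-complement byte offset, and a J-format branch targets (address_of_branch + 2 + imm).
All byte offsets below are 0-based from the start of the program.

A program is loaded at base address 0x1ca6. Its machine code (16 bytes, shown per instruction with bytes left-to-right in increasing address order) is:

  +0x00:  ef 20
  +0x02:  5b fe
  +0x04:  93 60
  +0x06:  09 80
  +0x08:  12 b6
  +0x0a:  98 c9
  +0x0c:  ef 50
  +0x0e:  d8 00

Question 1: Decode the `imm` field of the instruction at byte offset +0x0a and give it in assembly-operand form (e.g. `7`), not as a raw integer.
73

[0a] 98 c9 → 0x98c9
  op=0x98c9>>10=0x26 ⇒ shli (RI)
  [9:7] rd=1 = %r1
  [6:0] imm=73 = 73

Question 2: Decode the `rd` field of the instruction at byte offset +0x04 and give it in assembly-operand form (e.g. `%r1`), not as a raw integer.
off 0x04: read 93 60 as big → 0x9360
  top 6b → 0x24 → move [RR]
  [9:7] rd=6 = %r6
  [6:4] rs=6 = %r6

%r6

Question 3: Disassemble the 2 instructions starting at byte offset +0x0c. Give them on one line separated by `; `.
sll %r5, %r6; noop

off 0x0c: read ef 50 as big → 0xef50
  opcode bits[15:10]=0x3b: sll/RR
  rd: (w>>7)&0x7=0x6 → %r6
  rs: (w>>4)&0x7=0x5 → %r5
off 0x0e: read d8 00 as big → 0xd800
  opcode bits[15:10]=0x36: noop/N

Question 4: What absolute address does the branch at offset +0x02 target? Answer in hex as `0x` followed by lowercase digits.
0x1ca8

@+02  big-endian(5b fe) = 0x5bfe
  opcode bits[15:10]=0x16: jz/J
  imm@[9:0]=0x3fe (s10→-2) ⇒ -2
  target = base 0x1ca6 + off 0x02 + 2 + imm -2 = 0x1ca8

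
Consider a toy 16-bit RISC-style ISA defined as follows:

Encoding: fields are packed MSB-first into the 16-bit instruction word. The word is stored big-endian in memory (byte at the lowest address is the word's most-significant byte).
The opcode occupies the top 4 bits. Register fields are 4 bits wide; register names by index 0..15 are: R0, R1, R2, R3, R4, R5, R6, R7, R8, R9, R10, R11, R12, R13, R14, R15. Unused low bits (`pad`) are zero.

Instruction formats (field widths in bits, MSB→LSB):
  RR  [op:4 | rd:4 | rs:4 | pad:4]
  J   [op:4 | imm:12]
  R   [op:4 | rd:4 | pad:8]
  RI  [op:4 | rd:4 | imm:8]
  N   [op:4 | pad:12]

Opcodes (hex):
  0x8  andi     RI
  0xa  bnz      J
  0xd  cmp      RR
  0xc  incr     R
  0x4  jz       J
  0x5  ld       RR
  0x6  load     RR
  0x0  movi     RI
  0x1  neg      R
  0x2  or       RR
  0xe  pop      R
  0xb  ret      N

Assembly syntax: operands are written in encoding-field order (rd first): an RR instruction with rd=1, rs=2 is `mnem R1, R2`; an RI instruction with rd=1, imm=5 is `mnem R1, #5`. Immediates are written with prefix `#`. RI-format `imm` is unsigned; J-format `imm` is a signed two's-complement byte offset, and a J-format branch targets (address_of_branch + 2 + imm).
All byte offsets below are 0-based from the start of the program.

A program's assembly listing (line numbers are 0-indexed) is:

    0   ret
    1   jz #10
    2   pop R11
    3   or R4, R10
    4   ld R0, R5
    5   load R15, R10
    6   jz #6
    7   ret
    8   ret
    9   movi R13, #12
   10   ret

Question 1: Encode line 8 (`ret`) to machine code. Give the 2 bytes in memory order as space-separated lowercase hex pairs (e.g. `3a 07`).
L8: ret op=0xb:4|pad=0:12 ⇒ 0xb000 ⇒ big b0 00

b0 00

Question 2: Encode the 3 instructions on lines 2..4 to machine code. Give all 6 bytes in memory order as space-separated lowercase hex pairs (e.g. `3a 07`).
eb 00 24 a0 50 50

L2: pop op=0xe:4|rd=11:4|pad=0:8 ⇒ 0xeb00 ⇒ big eb 00
L3: or op=0x2:4|rd=4:4|rs=10:4|pad=0:4 ⇒ 0x24a0 ⇒ big 24 a0
L4: ld op=0x5:4|rd=0:4|rs=5:4|pad=0:4 ⇒ 0x5050 ⇒ big 50 50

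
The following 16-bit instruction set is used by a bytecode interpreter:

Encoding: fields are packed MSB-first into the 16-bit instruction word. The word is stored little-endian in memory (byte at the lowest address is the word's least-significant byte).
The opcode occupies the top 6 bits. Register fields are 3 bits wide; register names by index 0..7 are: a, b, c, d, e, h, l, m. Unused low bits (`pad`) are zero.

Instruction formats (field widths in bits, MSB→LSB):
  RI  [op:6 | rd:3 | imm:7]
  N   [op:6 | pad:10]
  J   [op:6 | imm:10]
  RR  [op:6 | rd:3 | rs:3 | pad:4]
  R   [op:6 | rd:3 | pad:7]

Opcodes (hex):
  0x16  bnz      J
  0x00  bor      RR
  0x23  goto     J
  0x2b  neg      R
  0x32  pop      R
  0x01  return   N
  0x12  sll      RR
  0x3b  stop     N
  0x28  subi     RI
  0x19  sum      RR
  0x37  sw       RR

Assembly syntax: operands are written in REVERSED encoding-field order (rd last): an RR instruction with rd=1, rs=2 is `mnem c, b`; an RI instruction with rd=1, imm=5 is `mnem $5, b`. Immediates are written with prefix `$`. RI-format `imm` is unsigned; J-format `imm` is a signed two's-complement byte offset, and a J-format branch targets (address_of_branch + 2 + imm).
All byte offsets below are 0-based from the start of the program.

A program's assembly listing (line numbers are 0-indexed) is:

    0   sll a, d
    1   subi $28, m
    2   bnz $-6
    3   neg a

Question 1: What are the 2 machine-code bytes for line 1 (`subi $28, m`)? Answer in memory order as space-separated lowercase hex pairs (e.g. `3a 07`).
1. subi fields op=0x28:6|rd=7:3|imm=28:7 → word a39ch → 9c a3

9c a3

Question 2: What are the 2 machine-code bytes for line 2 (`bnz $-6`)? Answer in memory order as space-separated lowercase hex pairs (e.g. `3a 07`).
fa 5b

line 2 (bnz): pack op=0x16:6|imm=-6:10 = 0x5bfa; little→ fa 5b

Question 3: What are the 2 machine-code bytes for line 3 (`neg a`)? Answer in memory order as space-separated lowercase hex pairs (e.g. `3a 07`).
3. neg fields op=0x2b:6|rd=0:3|pad=0:7 → word ac00h → 00 ac

00 ac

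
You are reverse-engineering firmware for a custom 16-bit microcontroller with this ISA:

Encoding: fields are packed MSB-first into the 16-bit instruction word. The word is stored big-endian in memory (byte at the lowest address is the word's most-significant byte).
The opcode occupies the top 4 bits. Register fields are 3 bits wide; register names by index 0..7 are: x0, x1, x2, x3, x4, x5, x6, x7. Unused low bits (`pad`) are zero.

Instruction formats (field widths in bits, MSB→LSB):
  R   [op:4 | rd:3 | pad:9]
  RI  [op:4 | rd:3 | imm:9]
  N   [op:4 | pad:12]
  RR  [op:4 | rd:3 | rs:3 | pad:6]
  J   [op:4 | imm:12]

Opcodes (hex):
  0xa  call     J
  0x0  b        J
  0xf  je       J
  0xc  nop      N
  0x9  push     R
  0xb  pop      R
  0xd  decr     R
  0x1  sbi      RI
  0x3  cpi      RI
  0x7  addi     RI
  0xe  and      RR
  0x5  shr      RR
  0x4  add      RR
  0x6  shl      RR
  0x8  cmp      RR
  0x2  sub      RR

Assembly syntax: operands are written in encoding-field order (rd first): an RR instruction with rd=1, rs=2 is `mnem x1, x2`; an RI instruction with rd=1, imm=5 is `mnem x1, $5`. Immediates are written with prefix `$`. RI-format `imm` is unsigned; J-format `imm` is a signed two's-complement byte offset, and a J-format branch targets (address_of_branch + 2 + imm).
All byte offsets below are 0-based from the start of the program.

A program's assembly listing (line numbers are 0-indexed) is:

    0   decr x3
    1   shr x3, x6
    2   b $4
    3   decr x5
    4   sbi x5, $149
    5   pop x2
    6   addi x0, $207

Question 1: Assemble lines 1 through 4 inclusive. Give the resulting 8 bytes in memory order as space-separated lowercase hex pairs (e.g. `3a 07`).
line 1 (shr): pack op=0x5:4|rd=3:3|rs=6:3|pad=0:6 = 0x5780; big→ 57 80
line 2 (b): pack op=0x0:4|imm=4:12 = 0x0004; big→ 00 04
line 3 (decr): pack op=0xd:4|rd=5:3|pad=0:9 = 0xda00; big→ da 00
line 4 (sbi): pack op=0x1:4|rd=5:3|imm=149:9 = 0x1a95; big→ 1a 95

57 80 00 04 da 00 1a 95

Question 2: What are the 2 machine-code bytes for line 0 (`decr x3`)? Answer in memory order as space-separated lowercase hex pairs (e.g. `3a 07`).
d6 00

line 0 (decr): pack op=0xd:4|rd=3:3|pad=0:9 = 0xd600; big→ d6 00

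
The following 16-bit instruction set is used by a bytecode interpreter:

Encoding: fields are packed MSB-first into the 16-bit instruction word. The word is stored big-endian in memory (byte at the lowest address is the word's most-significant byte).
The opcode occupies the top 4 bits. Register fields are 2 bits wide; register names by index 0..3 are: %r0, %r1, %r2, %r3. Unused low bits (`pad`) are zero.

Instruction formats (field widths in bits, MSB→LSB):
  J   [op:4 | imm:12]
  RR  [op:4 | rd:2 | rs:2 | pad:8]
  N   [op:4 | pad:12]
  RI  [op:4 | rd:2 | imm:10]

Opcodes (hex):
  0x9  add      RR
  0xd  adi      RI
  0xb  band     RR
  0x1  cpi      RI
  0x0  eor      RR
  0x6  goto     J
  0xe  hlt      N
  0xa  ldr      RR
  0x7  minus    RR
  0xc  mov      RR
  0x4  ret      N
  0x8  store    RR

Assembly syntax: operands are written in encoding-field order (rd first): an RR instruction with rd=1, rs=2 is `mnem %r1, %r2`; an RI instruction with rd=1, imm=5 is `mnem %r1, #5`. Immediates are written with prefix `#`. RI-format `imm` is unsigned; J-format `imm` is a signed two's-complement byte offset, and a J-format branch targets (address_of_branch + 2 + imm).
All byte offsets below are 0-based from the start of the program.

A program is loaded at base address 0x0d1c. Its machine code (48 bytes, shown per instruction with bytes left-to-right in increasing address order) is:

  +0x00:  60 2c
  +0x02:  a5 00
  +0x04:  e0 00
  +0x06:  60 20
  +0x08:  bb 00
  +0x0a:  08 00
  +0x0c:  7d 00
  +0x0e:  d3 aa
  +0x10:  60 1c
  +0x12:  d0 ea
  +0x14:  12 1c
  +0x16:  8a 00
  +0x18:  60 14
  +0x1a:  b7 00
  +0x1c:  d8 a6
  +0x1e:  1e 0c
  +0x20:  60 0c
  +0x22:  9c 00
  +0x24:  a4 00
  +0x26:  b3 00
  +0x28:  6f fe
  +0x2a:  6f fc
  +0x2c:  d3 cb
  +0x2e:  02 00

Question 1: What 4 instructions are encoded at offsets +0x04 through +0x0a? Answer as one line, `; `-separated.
hlt; goto #32; band %r2, %r3; eor %r2, %r0

+0x04: e0 00 ⇒ word 0xe000 (big)
  op=0xe000>>12=0xe ⇒ hlt (N)
+0x06: 60 20 ⇒ word 0x6020 (big)
  op=0x6020>>12=0x6 ⇒ goto (J)
  [11:0] imm=32 = #32
+0x08: bb 00 ⇒ word 0xbb00 (big)
  op=0xbb00>>12=0xb ⇒ band (RR)
  [11:10] rd=2 = %r2
  [9:8] rs=3 = %r3
+0x0a: 08 00 ⇒ word 0x0800 (big)
  op=0x0800>>12=0x0 ⇒ eor (RR)
  [11:10] rd=2 = %r2
  [9:8] rs=0 = %r0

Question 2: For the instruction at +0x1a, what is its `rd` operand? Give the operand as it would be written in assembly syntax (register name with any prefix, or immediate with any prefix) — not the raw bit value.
off 0x1a: read b7 00 as big → 0xb700
  opcode bits[15:12]=0xb: band/RR
  rd: (w>>10)&0x3=0x1 → %r1
  rs: (w>>8)&0x3=0x3 → %r3

%r1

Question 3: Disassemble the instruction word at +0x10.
+0x10: 60 1c ⇒ word 0x601c (big)
  opcode bits[15:12]=0x6: goto/J
  imm: (w>>0)&0xfff=0x1c → #28

goto #28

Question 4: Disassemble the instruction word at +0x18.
off 0x18: read 60 14 as big → 0x6014
  op=0x6014>>12=0x6 ⇒ goto (J)
  [11:0] imm=20 = #20

goto #20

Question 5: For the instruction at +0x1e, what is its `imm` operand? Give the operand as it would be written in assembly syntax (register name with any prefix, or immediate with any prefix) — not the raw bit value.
off 0x1e: read 1e 0c as big → 0x1e0c
  top 4b → 0x1 → cpi [RI]
  [11:10] rd=3 = %r3
  [9:0] imm=524 = #524

#524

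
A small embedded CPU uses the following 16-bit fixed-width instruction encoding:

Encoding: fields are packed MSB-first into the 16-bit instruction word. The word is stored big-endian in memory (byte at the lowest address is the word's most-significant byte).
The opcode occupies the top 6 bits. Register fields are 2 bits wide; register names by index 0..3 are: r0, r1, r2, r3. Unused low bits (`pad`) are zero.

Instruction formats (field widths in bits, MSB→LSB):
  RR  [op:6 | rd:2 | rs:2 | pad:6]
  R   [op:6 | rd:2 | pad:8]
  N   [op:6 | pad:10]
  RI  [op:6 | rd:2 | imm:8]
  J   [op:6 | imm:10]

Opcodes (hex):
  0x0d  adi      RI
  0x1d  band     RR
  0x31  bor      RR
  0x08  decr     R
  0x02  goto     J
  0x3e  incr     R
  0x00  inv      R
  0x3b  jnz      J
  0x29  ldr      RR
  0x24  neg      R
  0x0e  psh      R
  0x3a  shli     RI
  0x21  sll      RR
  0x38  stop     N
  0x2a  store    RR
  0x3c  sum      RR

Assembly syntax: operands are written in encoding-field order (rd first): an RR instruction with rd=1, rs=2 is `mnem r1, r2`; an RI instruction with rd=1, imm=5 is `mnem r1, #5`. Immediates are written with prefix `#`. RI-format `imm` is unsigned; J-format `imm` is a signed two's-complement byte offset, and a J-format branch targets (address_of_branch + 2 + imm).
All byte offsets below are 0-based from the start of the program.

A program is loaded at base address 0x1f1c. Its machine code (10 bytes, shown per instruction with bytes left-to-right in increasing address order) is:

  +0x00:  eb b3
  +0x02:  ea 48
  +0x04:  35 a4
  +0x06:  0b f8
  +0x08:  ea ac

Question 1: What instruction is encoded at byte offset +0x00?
[00] eb b3 → 0xebb3
  top 6b → 0x3a → shli [RI]
  rd: (w>>8)&0x3=0x3 → r3
  imm: (w>>0)&0xff=0xb3 → #179

shli r3, #179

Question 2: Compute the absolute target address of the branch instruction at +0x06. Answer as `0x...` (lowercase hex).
0x1f1c

@+06  big-endian(0b f8) = 0x0bf8
  op=0x0bf8>>10=0x2 ⇒ goto (J)
  imm: (w>>0)&0x3ff=0x3f8 (s10→-8) → #-8
  target = base 0x1f1c + off 0x06 + 2 + imm -8 = 0x1f1c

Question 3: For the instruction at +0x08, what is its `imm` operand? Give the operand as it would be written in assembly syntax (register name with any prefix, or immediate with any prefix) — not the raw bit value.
off 0x08: read ea ac as big → 0xeaac
  opcode bits[15:10]=0x3a: shli/RI
  [9:8] rd=2 = r2
  [7:0] imm=172 = #172

#172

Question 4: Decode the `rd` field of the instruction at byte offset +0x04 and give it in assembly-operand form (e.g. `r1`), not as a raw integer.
off 0x04: read 35 a4 as big → 0x35a4
  top 6b → 0xd → adi [RI]
  [9:8] rd=1 = r1
  [7:0] imm=164 = #164

r1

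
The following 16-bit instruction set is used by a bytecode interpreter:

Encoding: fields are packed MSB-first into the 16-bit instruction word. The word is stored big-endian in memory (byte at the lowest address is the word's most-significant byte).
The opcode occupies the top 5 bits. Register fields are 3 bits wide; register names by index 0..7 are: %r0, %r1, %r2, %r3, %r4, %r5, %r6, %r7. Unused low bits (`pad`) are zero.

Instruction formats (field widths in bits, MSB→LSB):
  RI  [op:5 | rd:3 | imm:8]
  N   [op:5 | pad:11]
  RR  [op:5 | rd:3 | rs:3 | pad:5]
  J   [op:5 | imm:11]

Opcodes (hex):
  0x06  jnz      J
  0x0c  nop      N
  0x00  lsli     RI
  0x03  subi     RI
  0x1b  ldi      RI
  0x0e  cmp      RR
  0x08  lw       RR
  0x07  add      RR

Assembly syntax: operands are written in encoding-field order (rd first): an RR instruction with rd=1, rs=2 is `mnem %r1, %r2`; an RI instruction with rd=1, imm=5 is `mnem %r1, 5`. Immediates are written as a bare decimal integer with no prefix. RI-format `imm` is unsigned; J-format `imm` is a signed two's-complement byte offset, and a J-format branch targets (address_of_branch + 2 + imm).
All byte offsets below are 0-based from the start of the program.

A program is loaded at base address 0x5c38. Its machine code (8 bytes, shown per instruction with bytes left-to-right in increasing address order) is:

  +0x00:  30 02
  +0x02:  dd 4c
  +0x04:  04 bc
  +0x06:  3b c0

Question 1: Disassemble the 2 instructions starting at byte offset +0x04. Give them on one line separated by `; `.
off 0x04: read 04 bc as big → 0x04bc
  top 5b → 0x0 → lsli [RI]
  rd@[10:8]=0x4 ⇒ %r4
  imm@[7:0]=0xbc ⇒ 188
off 0x06: read 3b c0 as big → 0x3bc0
  top 5b → 0x7 → add [RR]
  rd@[10:8]=0x3 ⇒ %r3
  rs@[7:5]=0x6 ⇒ %r6

lsli %r4, 188; add %r3, %r6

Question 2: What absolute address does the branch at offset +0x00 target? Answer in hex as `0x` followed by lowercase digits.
+0x00: 30 02 ⇒ word 0x3002 (big)
  top 5b → 0x6 → jnz [J]
  imm: (w>>0)&0x7ff=0x2 → 2
  target = base 0x5c38 + off 0x00 + 2 + imm 2 = 0x5c3c

0x5c3c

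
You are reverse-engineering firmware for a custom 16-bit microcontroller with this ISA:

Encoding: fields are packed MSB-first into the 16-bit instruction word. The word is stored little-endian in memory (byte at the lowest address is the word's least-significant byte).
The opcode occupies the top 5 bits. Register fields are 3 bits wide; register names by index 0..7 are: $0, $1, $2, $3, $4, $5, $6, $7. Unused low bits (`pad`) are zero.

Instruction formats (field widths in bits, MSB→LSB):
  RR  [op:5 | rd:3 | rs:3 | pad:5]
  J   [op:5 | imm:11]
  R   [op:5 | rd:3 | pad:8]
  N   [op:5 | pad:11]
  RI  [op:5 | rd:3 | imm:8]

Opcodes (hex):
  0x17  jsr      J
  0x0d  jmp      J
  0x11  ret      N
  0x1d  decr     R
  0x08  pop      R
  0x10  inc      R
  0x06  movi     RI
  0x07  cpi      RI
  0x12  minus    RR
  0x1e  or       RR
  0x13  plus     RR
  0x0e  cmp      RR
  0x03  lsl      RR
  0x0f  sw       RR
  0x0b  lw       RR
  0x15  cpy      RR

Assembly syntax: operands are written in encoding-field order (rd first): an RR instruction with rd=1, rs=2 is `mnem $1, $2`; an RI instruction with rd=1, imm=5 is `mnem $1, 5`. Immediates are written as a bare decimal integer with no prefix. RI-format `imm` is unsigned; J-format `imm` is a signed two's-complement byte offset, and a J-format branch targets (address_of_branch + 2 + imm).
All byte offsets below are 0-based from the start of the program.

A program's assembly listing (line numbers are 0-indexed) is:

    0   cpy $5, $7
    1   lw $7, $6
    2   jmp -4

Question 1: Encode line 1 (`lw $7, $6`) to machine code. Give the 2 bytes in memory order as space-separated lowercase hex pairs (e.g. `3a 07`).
line 1 (lw): pack op=0xb:5|rd=7:3|rs=6:3|pad=0:5 = 0x5fc0; little→ c0 5f

c0 5f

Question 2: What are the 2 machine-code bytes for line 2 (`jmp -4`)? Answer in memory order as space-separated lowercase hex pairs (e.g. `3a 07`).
fc 6f

L2: jmp op=0xd:5|imm=-4:11 ⇒ 0x6ffc ⇒ little fc 6f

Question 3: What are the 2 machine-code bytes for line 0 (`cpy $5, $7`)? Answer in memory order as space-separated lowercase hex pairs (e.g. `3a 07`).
e0 ad

line 0 (cpy): pack op=0x15:5|rd=5:3|rs=7:3|pad=0:5 = 0xade0; little→ e0 ad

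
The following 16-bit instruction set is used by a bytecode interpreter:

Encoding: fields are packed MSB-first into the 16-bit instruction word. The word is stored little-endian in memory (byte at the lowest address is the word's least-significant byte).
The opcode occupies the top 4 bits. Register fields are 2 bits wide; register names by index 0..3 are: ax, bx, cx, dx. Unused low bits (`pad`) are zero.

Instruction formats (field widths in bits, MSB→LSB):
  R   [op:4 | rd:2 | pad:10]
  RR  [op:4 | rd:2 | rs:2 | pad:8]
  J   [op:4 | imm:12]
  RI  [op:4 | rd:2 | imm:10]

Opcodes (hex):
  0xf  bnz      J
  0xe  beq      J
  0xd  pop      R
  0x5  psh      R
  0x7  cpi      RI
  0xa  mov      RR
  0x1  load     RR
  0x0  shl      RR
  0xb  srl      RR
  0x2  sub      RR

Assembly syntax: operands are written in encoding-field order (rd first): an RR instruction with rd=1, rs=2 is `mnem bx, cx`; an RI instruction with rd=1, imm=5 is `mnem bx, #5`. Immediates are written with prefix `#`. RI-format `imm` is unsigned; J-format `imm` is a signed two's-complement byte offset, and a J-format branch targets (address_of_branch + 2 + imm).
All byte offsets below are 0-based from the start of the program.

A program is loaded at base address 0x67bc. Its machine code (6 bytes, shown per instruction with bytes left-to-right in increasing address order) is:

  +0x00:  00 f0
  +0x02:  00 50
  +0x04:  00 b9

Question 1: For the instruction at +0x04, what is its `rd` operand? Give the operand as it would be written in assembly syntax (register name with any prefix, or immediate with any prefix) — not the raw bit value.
cx

off 0x04: read 00 b9 as little → 0xb900
  opcode bits[15:12]=0xb: srl/RR
  [11:10] rd=2 = cx
  [9:8] rs=1 = bx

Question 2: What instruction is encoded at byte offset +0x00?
off 0x00: read 00 f0 as little → 0xf000
  opcode bits[15:12]=0xf: bnz/J
  [11:0] imm=0 = #0

bnz #0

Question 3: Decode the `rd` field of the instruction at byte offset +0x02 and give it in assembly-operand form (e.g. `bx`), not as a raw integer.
ax

+0x02: 00 50 ⇒ word 0x5000 (little)
  op=0x5000>>12=0x5 ⇒ psh (R)
  rd: (w>>10)&0x3=0x0 → ax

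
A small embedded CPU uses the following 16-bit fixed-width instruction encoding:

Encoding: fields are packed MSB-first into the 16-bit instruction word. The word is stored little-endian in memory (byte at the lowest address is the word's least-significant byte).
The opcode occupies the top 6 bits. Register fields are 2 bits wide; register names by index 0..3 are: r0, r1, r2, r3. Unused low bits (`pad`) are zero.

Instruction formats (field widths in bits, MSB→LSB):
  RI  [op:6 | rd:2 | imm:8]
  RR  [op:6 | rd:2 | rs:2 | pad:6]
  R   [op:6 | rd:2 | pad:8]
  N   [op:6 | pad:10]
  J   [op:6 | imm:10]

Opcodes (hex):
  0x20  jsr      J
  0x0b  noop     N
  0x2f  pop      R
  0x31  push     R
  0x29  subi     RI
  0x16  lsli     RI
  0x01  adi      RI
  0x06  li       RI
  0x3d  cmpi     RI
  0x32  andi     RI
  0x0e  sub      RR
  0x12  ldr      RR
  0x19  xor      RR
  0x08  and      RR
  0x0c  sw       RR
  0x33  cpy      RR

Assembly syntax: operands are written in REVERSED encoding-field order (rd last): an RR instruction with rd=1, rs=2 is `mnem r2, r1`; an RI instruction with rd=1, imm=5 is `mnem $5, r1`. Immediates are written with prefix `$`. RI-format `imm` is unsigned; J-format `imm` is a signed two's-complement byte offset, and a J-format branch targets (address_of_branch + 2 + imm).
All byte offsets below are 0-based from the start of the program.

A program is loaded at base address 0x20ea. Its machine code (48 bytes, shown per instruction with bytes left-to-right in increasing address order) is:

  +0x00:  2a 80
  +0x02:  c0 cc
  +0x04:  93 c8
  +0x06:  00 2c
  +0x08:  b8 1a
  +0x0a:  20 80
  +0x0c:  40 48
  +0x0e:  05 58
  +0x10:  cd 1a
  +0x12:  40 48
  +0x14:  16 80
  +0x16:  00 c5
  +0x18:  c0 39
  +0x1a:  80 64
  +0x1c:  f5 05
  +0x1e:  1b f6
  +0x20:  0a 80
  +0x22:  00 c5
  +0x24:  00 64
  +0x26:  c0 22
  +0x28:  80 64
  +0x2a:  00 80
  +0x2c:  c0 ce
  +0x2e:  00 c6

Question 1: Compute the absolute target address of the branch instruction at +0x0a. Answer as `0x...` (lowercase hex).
+0x0a: 20 80 ⇒ word 0x8020 (little)
  op=0x8020>>10=0x20 ⇒ jsr (J)
  [9:0] imm=32 = $32
  target = base 0x20ea + off 0x0a + 2 + imm 32 = 0x2116

0x2116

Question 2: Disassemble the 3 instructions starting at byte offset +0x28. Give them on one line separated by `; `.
@+28  little-endian(80 64) = 0x6480
  top 6b → 0x19 → xor [RR]
  rd@[9:8]=0x0 ⇒ r0
  rs@[7:6]=0x2 ⇒ r2
@+2a  little-endian(00 80) = 0x8000
  top 6b → 0x20 → jsr [J]
  imm@[9:0]=0x0 ⇒ $0
@+2c  little-endian(c0 ce) = 0xcec0
  top 6b → 0x33 → cpy [RR]
  rd@[9:8]=0x2 ⇒ r2
  rs@[7:6]=0x3 ⇒ r3

xor r2, r0; jsr $0; cpy r3, r2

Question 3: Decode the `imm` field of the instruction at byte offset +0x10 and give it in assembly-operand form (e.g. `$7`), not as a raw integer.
@+10  little-endian(cd 1a) = 0x1acd
  op=0x1acd>>10=0x6 ⇒ li (RI)
  rd@[9:8]=0x2 ⇒ r2
  imm@[7:0]=0xcd ⇒ $205

$205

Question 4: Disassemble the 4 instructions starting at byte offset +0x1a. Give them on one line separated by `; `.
xor r2, r0; adi $245, r1; cmpi $27, r2; jsr $10

off 0x1a: read 80 64 as little → 0x6480
  opcode bits[15:10]=0x19: xor/RR
  rd: (w>>8)&0x3=0x0 → r0
  rs: (w>>6)&0x3=0x2 → r2
off 0x1c: read f5 05 as little → 0x05f5
  opcode bits[15:10]=0x1: adi/RI
  rd: (w>>8)&0x3=0x1 → r1
  imm: (w>>0)&0xff=0xf5 → $245
off 0x1e: read 1b f6 as little → 0xf61b
  opcode bits[15:10]=0x3d: cmpi/RI
  rd: (w>>8)&0x3=0x2 → r2
  imm: (w>>0)&0xff=0x1b → $27
off 0x20: read 0a 80 as little → 0x800a
  opcode bits[15:10]=0x20: jsr/J
  imm: (w>>0)&0x3ff=0xa → $10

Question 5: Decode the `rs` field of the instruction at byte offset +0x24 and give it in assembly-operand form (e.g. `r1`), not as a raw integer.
@+24  little-endian(00 64) = 0x6400
  op=0x6400>>10=0x19 ⇒ xor (RR)
  [9:8] rd=0 = r0
  [7:6] rs=0 = r0

r0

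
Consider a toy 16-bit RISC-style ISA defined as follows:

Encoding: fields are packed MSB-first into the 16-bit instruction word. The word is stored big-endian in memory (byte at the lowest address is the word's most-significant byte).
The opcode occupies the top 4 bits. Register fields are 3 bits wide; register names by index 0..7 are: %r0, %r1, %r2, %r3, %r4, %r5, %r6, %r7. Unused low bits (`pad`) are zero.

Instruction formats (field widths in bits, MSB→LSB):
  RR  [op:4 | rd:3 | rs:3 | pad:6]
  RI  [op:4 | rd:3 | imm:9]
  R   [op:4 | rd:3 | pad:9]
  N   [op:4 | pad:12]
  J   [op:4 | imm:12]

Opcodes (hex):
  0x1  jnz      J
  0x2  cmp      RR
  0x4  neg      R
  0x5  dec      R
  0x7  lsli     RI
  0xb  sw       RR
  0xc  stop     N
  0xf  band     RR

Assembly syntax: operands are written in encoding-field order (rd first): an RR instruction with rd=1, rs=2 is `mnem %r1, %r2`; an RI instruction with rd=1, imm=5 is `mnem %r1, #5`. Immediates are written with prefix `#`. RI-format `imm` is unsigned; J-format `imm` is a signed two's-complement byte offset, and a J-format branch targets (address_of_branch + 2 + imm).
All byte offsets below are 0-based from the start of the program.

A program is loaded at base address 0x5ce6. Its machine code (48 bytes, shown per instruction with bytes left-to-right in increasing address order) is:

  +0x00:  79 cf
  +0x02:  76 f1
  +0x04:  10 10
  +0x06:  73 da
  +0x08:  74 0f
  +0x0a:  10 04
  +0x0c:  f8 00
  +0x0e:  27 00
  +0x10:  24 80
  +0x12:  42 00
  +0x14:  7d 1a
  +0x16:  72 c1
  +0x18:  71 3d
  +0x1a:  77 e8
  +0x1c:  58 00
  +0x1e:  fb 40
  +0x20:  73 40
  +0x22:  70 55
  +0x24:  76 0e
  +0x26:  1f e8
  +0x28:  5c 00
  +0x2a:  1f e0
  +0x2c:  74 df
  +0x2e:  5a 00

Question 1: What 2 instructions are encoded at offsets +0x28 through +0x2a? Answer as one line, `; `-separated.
dec %r6; jnz #-32

@+28  big-endian(5c 00) = 0x5c00
  opcode bits[15:12]=0x5: dec/R
  rd: (w>>9)&0x7=0x6 → %r6
@+2a  big-endian(1f e0) = 0x1fe0
  opcode bits[15:12]=0x1: jnz/J
  imm: (w>>0)&0xfff=0xfe0 (s12→-32) → #-32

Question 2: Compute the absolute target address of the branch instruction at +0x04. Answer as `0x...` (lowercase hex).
@+04  big-endian(10 10) = 0x1010
  op=0x1010>>12=0x1 ⇒ jnz (J)
  imm: (w>>0)&0xfff=0x10 → #16
  target = base 0x5ce6 + off 0x04 + 2 + imm 16 = 0x5cfc

0x5cfc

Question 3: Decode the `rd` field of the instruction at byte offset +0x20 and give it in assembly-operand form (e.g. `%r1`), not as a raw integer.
%r1

@+20  big-endian(73 40) = 0x7340
  opcode bits[15:12]=0x7: lsli/RI
  rd: (w>>9)&0x7=0x1 → %r1
  imm: (w>>0)&0x1ff=0x140 → #320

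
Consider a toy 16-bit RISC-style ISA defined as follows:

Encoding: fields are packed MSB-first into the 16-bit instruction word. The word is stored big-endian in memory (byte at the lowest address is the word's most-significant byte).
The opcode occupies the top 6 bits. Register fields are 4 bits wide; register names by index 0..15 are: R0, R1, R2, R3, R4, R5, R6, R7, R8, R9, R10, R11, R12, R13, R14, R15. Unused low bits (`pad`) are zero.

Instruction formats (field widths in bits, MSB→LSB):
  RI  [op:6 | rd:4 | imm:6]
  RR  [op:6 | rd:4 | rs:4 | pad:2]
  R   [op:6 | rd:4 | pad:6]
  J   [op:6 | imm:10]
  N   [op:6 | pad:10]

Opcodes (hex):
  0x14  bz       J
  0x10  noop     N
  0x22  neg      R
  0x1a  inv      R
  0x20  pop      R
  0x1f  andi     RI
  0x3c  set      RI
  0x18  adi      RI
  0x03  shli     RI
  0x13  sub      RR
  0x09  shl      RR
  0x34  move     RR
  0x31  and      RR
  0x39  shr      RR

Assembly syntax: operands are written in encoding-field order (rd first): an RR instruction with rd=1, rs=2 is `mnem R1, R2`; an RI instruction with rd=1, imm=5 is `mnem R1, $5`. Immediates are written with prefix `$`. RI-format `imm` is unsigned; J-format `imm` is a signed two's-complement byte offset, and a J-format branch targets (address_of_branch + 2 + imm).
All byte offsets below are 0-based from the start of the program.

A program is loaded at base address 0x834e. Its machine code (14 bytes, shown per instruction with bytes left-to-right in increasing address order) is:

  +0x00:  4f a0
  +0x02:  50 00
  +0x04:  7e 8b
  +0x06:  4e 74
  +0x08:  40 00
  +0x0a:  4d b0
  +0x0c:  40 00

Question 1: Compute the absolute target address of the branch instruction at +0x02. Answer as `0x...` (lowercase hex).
off 0x02: read 50 00 as big → 0x5000
  opcode bits[15:10]=0x14: bz/J
  imm: (w>>0)&0x3ff=0x0 → $0
  target = base 0x834e + off 0x02 + 2 + imm 0 = 0x8352

0x8352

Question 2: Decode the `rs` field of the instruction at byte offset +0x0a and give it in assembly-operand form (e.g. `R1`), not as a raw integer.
R12

off 0x0a: read 4d b0 as big → 0x4db0
  op=0x4db0>>10=0x13 ⇒ sub (RR)
  rd@[9:6]=0x6 ⇒ R6
  rs@[5:2]=0xc ⇒ R12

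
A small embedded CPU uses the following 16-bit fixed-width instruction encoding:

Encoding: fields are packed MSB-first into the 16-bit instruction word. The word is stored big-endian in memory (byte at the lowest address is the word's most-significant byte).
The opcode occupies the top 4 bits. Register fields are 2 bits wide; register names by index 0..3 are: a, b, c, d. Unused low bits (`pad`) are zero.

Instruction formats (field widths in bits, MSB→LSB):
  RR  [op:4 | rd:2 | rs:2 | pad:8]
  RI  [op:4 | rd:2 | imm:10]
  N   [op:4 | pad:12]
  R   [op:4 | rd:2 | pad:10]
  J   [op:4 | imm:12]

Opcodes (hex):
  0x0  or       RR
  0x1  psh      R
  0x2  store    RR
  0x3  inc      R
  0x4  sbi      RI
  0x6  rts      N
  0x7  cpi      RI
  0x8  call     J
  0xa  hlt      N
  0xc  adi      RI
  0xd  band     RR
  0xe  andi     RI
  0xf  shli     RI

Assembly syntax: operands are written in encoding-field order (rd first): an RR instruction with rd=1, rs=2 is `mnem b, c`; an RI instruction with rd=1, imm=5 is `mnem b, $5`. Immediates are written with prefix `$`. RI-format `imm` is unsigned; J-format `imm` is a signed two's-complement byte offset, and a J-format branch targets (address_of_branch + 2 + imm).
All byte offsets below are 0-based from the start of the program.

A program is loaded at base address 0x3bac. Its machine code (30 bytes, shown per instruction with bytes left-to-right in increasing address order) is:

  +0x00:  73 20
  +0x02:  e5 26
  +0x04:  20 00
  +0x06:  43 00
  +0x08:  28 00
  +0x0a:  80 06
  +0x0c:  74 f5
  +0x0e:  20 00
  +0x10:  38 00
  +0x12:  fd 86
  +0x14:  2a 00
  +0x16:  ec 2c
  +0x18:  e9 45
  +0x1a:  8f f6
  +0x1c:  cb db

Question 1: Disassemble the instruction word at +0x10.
[10] 38 00 → 0x3800
  top 4b → 0x3 → inc [R]
  rd: (w>>10)&0x3=0x2 → c

inc c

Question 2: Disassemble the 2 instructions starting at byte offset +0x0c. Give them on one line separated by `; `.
off 0x0c: read 74 f5 as big → 0x74f5
  opcode bits[15:12]=0x7: cpi/RI
  rd: (w>>10)&0x3=0x1 → b
  imm: (w>>0)&0x3ff=0xf5 → $245
off 0x0e: read 20 00 as big → 0x2000
  opcode bits[15:12]=0x2: store/RR
  rd: (w>>10)&0x3=0x0 → a
  rs: (w>>8)&0x3=0x0 → a

cpi b, $245; store a, a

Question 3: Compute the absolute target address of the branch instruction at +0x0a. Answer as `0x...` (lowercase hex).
[0a] 80 06 → 0x8006
  opcode bits[15:12]=0x8: call/J
  [11:0] imm=6 = $6
  target = base 0x3bac + off 0x0a + 2 + imm 6 = 0x3bbe

0x3bbe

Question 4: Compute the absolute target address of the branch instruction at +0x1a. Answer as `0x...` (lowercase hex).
@+1a  big-endian(8f f6) = 0x8ff6
  op=0x8ff6>>12=0x8 ⇒ call (J)
  imm@[11:0]=0xff6 (s12→-10) ⇒ $-10
  target = base 0x3bac + off 0x1a + 2 + imm -10 = 0x3bbe

0x3bbe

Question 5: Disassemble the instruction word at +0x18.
andi c, $325

off 0x18: read e9 45 as big → 0xe945
  opcode bits[15:12]=0xe: andi/RI
  rd: (w>>10)&0x3=0x2 → c
  imm: (w>>0)&0x3ff=0x145 → $325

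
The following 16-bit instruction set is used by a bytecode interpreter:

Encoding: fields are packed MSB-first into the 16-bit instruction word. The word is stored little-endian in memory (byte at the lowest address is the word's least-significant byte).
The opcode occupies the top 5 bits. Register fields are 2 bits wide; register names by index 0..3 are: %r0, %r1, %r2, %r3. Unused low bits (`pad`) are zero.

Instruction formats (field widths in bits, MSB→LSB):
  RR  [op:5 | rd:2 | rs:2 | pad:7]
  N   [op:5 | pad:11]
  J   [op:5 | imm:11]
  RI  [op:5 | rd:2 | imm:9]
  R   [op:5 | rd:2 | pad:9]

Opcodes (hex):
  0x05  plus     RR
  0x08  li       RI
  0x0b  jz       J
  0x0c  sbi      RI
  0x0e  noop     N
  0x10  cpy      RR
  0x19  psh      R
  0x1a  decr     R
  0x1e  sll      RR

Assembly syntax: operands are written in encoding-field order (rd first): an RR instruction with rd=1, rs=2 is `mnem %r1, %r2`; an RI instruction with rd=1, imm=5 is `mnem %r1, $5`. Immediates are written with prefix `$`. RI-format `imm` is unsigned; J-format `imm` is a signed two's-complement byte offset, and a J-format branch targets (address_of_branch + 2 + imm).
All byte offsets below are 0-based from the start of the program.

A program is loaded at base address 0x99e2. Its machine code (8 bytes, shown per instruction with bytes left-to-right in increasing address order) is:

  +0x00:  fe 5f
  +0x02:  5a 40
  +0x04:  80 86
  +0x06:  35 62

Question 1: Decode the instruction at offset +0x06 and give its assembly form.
off 0x06: read 35 62 as little → 0x6235
  opcode bits[15:11]=0xc: sbi/RI
  [10:9] rd=1 = %r1
  [8:0] imm=53 = $53

sbi %r1, $53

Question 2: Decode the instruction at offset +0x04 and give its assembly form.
off 0x04: read 80 86 as little → 0x8680
  op=0x8680>>11=0x10 ⇒ cpy (RR)
  rd@[10:9]=0x3 ⇒ %r3
  rs@[8:7]=0x1 ⇒ %r1

cpy %r3, %r1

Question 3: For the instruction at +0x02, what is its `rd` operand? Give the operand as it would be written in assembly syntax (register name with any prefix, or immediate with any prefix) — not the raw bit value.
%r0

off 0x02: read 5a 40 as little → 0x405a
  op=0x405a>>11=0x8 ⇒ li (RI)
  [10:9] rd=0 = %r0
  [8:0] imm=90 = $90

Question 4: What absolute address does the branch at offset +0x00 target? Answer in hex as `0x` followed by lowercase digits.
0x99e2

[00] fe 5f → 0x5ffe
  op=0x5ffe>>11=0xb ⇒ jz (J)
  [10:0] imm=2046 (s11→-2) = $-2
  target = base 0x99e2 + off 0x00 + 2 + imm -2 = 0x99e2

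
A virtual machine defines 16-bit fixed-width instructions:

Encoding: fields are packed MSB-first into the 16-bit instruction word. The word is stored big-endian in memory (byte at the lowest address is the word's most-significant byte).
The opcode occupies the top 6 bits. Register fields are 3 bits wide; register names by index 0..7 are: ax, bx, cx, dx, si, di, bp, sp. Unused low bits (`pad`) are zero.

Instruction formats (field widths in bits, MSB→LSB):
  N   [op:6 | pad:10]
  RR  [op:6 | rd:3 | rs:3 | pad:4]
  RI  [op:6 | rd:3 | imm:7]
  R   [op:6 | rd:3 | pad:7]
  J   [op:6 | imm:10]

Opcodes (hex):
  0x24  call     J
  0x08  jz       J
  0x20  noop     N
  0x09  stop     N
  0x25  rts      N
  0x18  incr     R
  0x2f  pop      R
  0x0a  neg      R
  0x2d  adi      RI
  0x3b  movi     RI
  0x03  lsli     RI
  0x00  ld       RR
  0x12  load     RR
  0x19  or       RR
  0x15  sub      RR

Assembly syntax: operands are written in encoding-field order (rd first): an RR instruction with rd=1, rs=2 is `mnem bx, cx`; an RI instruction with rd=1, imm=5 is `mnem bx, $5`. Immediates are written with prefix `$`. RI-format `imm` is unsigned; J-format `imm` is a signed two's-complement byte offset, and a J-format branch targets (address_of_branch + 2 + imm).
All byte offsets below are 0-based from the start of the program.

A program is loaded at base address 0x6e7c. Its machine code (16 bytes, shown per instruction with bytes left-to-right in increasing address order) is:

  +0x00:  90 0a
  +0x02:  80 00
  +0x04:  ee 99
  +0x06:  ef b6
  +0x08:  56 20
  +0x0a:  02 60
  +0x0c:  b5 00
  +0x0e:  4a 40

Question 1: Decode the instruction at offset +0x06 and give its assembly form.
movi sp, $54

+0x06: ef b6 ⇒ word 0xefb6 (big)
  opcode bits[15:10]=0x3b: movi/RI
  rd@[9:7]=0x7 ⇒ sp
  imm@[6:0]=0x36 ⇒ $54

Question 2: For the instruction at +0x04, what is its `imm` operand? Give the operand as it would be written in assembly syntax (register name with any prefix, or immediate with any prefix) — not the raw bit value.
[04] ee 99 → 0xee99
  top 6b → 0x3b → movi [RI]
  [9:7] rd=5 = di
  [6:0] imm=25 = $25

$25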